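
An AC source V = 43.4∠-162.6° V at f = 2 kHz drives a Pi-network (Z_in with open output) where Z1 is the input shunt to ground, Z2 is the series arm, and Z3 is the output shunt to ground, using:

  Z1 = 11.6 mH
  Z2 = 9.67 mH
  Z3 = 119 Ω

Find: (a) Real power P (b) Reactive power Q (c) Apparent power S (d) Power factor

Step 1 — Angular frequency: ω = 2π·f = 2π·2000 = 1.257e+04 rad/s.
Step 2 — Component impedances:
  Z1: Z = jωL = j·1.257e+04·0.0116 = 0 + j145.8 Ω
  Z2: Z = jωL = j·1.257e+04·0.00967 = 0 + j121.5 Ω
  Z3: Z = R = 119 Ω
Step 3 — With open output, the series arm Z2 and the output shunt Z3 appear in series to ground: Z2 + Z3 = 119 + j121.5 Ω.
Step 4 — Parallel with input shunt Z1: Z_in = Z1 || (Z2 + Z3) = 29.54 + j79.42 Ω = 84.74∠69.6° Ω.
Step 5 — Source phasor: V = 43.4∠-162.6° V = -41.41 - j12.98 V.
Step 6 — Current: I = V / Z = -0.3139 + j0.4047 A = 0.5122∠127.8° A.
Step 7 — Complex power: S = V·I* = 7.749 + j20.83 VA.
Step 8 — Real power: P = Re(S) = 7.749 W.
Step 9 — Reactive power: Q = Im(S) = 20.83 VAR.
Step 10 — Apparent power: |S| = 22.23 VA.
Step 11 — Power factor: PF = P/|S| = 0.3486 (lagging).

(a) P = 7.749 W  (b) Q = 20.83 VAR  (c) S = 22.23 VA  (d) PF = 0.3486 (lagging)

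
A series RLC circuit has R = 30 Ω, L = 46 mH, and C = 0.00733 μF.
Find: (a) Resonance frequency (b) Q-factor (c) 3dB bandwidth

Step 1 — Resonance: ω₀ = 1/√(LC) = 1/√(0.046·7.33e-09) = 5.446e+04 rad/s.
Step 2 — f₀ = ω₀/(2π) = 8667 Hz.
Step 3 — Series Q: Q = ω₀L/R = 5.446e+04·0.046/30 = 83.5.
Step 4 — Bandwidth: Δω = ω₀/Q = 652.2 rad/s; BW = Δω/(2π) = 103.8 Hz.

(a) f₀ = 8667 Hz  (b) Q = 83.5  (c) BW = 103.8 Hz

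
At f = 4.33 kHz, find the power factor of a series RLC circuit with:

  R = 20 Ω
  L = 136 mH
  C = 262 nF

Step 1 — Angular frequency: ω = 2π·f = 2π·4330 = 2.721e+04 rad/s.
Step 2 — Component impedances:
  R: Z = R = 20 Ω
  L: Z = jωL = j·2.721e+04·0.136 = 0 + j3700 Ω
  C: Z = 1/(jωC) = -j/(ω·C) = 0 - j140.3 Ω
Step 3 — Series combination: Z_total = R + L + C = 20 + j3560 Ω = 3560∠89.7° Ω.
Step 4 — Power factor: PF = cos(φ) = Re(Z)/|Z| = 20/3560 = 0.005618.
Step 5 — Type: Im(Z) = 3560 ⇒ lagging (phase φ = 89.7°).

PF = 0.005618 (lagging, φ = 89.7°)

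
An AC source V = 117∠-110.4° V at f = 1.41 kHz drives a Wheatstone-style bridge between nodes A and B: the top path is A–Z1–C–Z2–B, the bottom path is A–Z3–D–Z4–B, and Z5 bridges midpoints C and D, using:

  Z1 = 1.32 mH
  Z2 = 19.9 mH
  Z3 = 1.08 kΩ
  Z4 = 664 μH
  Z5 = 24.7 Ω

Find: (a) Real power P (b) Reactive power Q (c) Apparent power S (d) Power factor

Step 1 — Angular frequency: ω = 2π·f = 2π·1410 = 8859 rad/s.
Step 2 — Component impedances:
  Z1: Z = jωL = j·8859·0.00132 = 0 + j11.69 Ω
  Z2: Z = jωL = j·8859·0.0199 = 0 + j176.3 Ω
  Z3: Z = R = 1080 Ω
  Z4: Z = jωL = j·8859·0.000664 = 0 + j5.883 Ω
  Z5: Z = R = 24.7 Ω
Step 3 — Bridge requires nodal analysis (the Z5 bridge couples midpoints C and D, so the two paths cannot be reduced to a simple series/parallel combination). Setting node B to ground and injecting 1 A at node A, the 3-node admittance system at A, C, D solves to V_A = Z_AB = 22.41 + j19.84 Ω = 29.93∠41.5° Ω.
Step 4 — Source phasor: V = 117∠-110.4° V = -40.78 - j109.7 V.
Step 5 — Current: I = V / Z = -3.449 - j1.84 A = 3.91∠-151.9° A.
Step 6 — Complex power: S = V·I* = 342.5 + j303.2 VA.
Step 7 — Real power: P = Re(S) = 342.5 W.
Step 8 — Reactive power: Q = Im(S) = 303.2 VAR.
Step 9 — Apparent power: |S| = 457.4 VA.
Step 10 — Power factor: PF = P/|S| = 0.7487 (lagging).

(a) P = 342.5 W  (b) Q = 303.2 VAR  (c) S = 457.4 VA  (d) PF = 0.7487 (lagging)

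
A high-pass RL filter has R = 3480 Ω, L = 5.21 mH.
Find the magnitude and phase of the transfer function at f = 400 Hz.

Step 1 — Angular frequency: ω = 2π·400 = 2513 rad/s.
Step 2 — Transfer function: H(jω) = jωL/(R + jωL).
Step 3 — Numerator jωL = j·13.09; denominator R + jωL = 3480 + j13.09.
Step 4 — H = 1.416e-05 + j0.003763.
Step 5 — Magnitude: |H| = 0.003763 (-48.5 dB); phase: φ = 89.8°.

|H| = 0.003763 (-48.5 dB), φ = 89.8°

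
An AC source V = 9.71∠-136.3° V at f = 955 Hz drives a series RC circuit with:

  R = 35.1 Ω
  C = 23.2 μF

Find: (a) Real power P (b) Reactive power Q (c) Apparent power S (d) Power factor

Step 1 — Angular frequency: ω = 2π·f = 2π·955 = 6000 rad/s.
Step 2 — Component impedances:
  R: Z = R = 35.1 Ω
  C: Z = 1/(jωC) = -j/(ω·C) = 0 - j7.183 Ω
Step 3 — Series combination: Z_total = R + C = 35.1 - j7.183 Ω = 35.83∠-11.6° Ω.
Step 4 — Source phasor: V = 9.71∠-136.3° V = -7.02 - j6.708 V.
Step 5 — Current: I = V / Z = -0.1544 - j0.2227 A = 0.271∠-124.7° A.
Step 6 — Complex power: S = V·I* = 2.578 - j0.5276 VA.
Step 7 — Real power: P = Re(S) = 2.578 W.
Step 8 — Reactive power: Q = Im(S) = -0.5276 VAR.
Step 9 — Apparent power: |S| = 2.632 VA.
Step 10 — Power factor: PF = P/|S| = 0.9797 (leading).

(a) P = 2.578 W  (b) Q = -0.5276 VAR  (c) S = 2.632 VA  (d) PF = 0.9797 (leading)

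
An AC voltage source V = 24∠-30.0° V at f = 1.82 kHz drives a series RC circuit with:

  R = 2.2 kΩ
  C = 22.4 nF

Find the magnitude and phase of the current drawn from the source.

Step 1 — Angular frequency: ω = 2π·f = 2π·1820 = 1.144e+04 rad/s.
Step 2 — Component impedances:
  R: Z = R = 2200 Ω
  C: Z = 1/(jωC) = -j/(ω·C) = 0 - j3904 Ω
Step 3 — Series combination: Z_total = R + C = 2200 - j3904 Ω = 4481∠-60.6° Ω.
Step 4 — Source phasor: V = 24∠-30.0° V = 20.78 - j12 V.
Step 5 — Ohm's law: I = V / Z_total = (20.78 - j12) / (2200 - j3904) = 0.00461 + j0.002726 A.
Step 6 — Convert to polar: |I| = 0.005356 A, ∠I = 30.6°.

I = 0.005356∠30.6° A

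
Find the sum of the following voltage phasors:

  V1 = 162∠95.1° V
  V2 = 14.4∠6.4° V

Step 1 — Convert each phasor to rectangular form:
  V1 = 162·(cos(95.1°) + j·sin(95.1°)) = -14.4 + j161.4 V
  V2 = 14.4·(cos(6.4°) + j·sin(6.4°)) = 14.31 + j1.605 V
Step 2 — Sum components: V_total = -0.09062 + j163 V.
Step 3 — Convert to polar: |V_total| = 163 V, ∠V_total = 90.0°.

V_total = 163∠90.0° V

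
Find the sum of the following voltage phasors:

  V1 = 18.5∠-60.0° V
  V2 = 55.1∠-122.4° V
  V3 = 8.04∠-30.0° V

Step 1 — Convert each phasor to rectangular form:
  V1 = 18.5·(cos(-60.0°) + j·sin(-60.0°)) = 9.25 - j16.02 V
  V2 = 55.1·(cos(-122.4°) + j·sin(-122.4°)) = -29.52 - j46.52 V
  V3 = 8.04·(cos(-30.0°) + j·sin(-30.0°)) = 6.963 - j4.02 V
Step 2 — Sum components: V_total = -13.31 - j66.56 V.
Step 3 — Convert to polar: |V_total| = 67.88 V, ∠V_total = -101.3°.

V_total = 67.88∠-101.3° V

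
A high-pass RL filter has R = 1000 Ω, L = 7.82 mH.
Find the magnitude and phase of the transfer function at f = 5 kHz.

Step 1 — Angular frequency: ω = 2π·5000 = 3.142e+04 rad/s.
Step 2 — Transfer function: H(jω) = jωL/(R + jωL).
Step 3 — Numerator jωL = j·245.7; denominator R + jωL = 1000 + j245.7.
Step 4 — H = 0.05692 + j0.2317.
Step 5 — Magnitude: |H| = 0.2386 (-12.4 dB); phase: φ = 76.2°.

|H| = 0.2386 (-12.4 dB), φ = 76.2°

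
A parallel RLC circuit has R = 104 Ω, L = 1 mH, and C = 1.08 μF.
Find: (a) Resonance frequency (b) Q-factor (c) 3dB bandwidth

Step 1 — Resonance: ω₀ = 1/√(LC) = 1/√(0.001·1.08e-06) = 3.043e+04 rad/s.
Step 2 — f₀ = ω₀/(2π) = 4843 Hz.
Step 3 — Parallel Q: Q = R/(ω₀L) = 104/(3.043e+04·0.001) = 3.418.
Step 4 — Bandwidth: Δω = ω₀/Q = 8903 rad/s; BW = Δω/(2π) = 1417 Hz.

(a) f₀ = 4843 Hz  (b) Q = 3.418  (c) BW = 1417 Hz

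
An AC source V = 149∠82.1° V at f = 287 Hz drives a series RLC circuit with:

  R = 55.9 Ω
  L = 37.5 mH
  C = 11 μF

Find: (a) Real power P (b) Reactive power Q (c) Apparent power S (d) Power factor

Step 1 — Angular frequency: ω = 2π·f = 2π·287 = 1803 rad/s.
Step 2 — Component impedances:
  R: Z = R = 55.9 Ω
  L: Z = jωL = j·1803·0.0375 = 0 + j67.62 Ω
  C: Z = 1/(jωC) = -j/(ω·C) = 0 - j50.41 Ω
Step 3 — Series combination: Z_total = R + L + C = 55.9 + j17.21 Ω = 58.49∠17.1° Ω.
Step 4 — Source phasor: V = 149∠82.1° V = 20.48 + j147.6 V.
Step 5 — Current: I = V / Z = 1.077 + j2.309 A = 2.547∠65.0° A.
Step 6 — Complex power: S = V·I* = 362.8 + j111.7 VA.
Step 7 — Real power: P = Re(S) = 362.8 W.
Step 8 — Reactive power: Q = Im(S) = 111.7 VAR.
Step 9 — Apparent power: |S| = 379.6 VA.
Step 10 — Power factor: PF = P/|S| = 0.9557 (lagging).

(a) P = 362.8 W  (b) Q = 111.7 VAR  (c) S = 379.6 VA  (d) PF = 0.9557 (lagging)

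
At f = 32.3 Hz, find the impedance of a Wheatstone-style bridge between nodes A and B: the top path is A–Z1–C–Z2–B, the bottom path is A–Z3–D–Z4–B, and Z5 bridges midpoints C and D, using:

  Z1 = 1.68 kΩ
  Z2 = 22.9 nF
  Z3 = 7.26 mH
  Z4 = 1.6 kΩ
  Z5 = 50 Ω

Step 1 — Angular frequency: ω = 2π·f = 2π·32.3 = 202.9 rad/s.
Step 2 — Component impedances:
  Z1: Z = R = 1680 Ω
  Z2: Z = 1/(jωC) = -j/(ω·C) = 0 - j2.152e+05 Ω
  Z3: Z = jωL = j·202.9·0.00726 = 0 + j1.473 Ω
  Z4: Z = R = 1600 Ω
  Z5: Z = R = 50 Ω
Step 3 — Bridge requires nodal analysis (the Z5 bridge couples midpoints C and D, so the two paths cannot be reduced to a simple series/parallel combination). Setting node B to ground and injecting 1 A at node A, the 3-node admittance system at A, C, D solves to V_A = Z_AB = 1600 - j10.42 Ω = 1600∠-0.4° Ω.

Z = 1600 - j10.42 Ω = 1600∠-0.4° Ω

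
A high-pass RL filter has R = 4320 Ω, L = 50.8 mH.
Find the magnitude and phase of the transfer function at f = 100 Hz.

Step 1 — Angular frequency: ω = 2π·100 = 628.3 rad/s.
Step 2 — Transfer function: H(jω) = jωL/(R + jωL).
Step 3 — Numerator jωL = j·31.92; denominator R + jωL = 4320 + j31.92.
Step 4 — H = 5.459e-05 + j0.007388.
Step 5 — Magnitude: |H| = 0.007388 (-42.6 dB); phase: φ = 89.6°.

|H| = 0.007388 (-42.6 dB), φ = 89.6°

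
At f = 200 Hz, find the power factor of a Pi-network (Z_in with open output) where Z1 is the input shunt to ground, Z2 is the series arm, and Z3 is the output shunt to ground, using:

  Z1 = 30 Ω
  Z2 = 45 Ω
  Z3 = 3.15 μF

Step 1 — Angular frequency: ω = 2π·f = 2π·200 = 1257 rad/s.
Step 2 — Component impedances:
  Z1: Z = R = 30 Ω
  Z2: Z = R = 45 Ω
  Z3: Z = 1/(jωC) = -j/(ω·C) = 0 - j252.6 Ω
Step 3 — With open output, the series arm Z2 and the output shunt Z3 appear in series to ground: Z2 + Z3 = 45 - j252.6 Ω.
Step 4 — Parallel with input shunt Z1: Z_in = Z1 || (Z2 + Z3) = 29.03 - j3.274 Ω = 29.21∠-6.4° Ω.
Step 5 — Power factor: PF = cos(φ) = Re(Z)/|Z| = 29.028/29.212 = 0.9937.
Step 6 — Type: Im(Z) = -3.274 ⇒ leading (phase φ = -6.4°).

PF = 0.9937 (leading, φ = -6.4°)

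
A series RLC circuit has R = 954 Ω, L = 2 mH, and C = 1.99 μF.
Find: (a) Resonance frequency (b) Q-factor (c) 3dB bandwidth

Step 1 — Resonance: ω₀ = 1/√(LC) = 1/√(0.002·1.99e-06) = 1.585e+04 rad/s.
Step 2 — f₀ = ω₀/(2π) = 2523 Hz.
Step 3 — Series Q: Q = ω₀L/R = 1.585e+04·0.002/954 = 0.03323.
Step 4 — Bandwidth: Δω = ω₀/Q = 4.77e+05 rad/s; BW = Δω/(2π) = 7.592e+04 Hz.

(a) f₀ = 2523 Hz  (b) Q = 0.03323  (c) BW = 7.592e+04 Hz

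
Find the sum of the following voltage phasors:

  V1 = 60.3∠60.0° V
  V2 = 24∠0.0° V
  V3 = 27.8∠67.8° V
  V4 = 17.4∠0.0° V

Step 1 — Convert each phasor to rectangular form:
  V1 = 60.3·(cos(60.0°) + j·sin(60.0°)) = 30.15 + j52.22 V
  V2 = 24·(cos(0.0°) + j·sin(0.0°)) = 24 V
  V3 = 27.8·(cos(67.8°) + j·sin(67.8°)) = 10.5 + j25.74 V
  V4 = 17.4·(cos(0.0°) + j·sin(0.0°)) = 17.4 V
Step 2 — Sum components: V_total = 82.05 + j77.96 V.
Step 3 — Convert to polar: |V_total| = 113.2 V, ∠V_total = 43.5°.

V_total = 113.2∠43.5° V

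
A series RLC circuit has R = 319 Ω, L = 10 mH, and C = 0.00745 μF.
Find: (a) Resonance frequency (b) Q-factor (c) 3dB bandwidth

Step 1 — Resonance: ω₀ = 1/√(LC) = 1/√(0.01·7.45e-09) = 1.159e+05 rad/s.
Step 2 — f₀ = ω₀/(2π) = 1.844e+04 Hz.
Step 3 — Series Q: Q = ω₀L/R = 1.159e+05·0.01/319 = 3.632.
Step 4 — Bandwidth: Δω = ω₀/Q = 3.19e+04 rad/s; BW = Δω/(2π) = 5077 Hz.

(a) f₀ = 1.844e+04 Hz  (b) Q = 3.632  (c) BW = 5077 Hz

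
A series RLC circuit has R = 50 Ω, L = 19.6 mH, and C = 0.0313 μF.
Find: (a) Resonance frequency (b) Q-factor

Step 1 — Resonance condition Im(Z)=0 gives ω₀ = 1/√(LC).
Step 2 — ω₀ = 1/√(0.0196·3.13e-08) = 4.037e+04 rad/s.
Step 3 — f₀ = ω₀/(2π) = 6426 Hz.
Step 4 — Series Q: Q = ω₀L/R = 4.037e+04·0.0196/50 = 15.83.

(a) f₀ = 6426 Hz  (b) Q = 15.83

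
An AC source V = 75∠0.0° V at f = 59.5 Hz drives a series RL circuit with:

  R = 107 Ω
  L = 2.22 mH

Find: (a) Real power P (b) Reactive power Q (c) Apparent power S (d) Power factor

Step 1 — Angular frequency: ω = 2π·f = 2π·59.5 = 373.8 rad/s.
Step 2 — Component impedances:
  R: Z = R = 107 Ω
  L: Z = jωL = j·373.8·0.00222 = 0 + j0.8299 Ω
Step 3 — Series combination: Z_total = R + L = 107 + j0.8299 Ω = 107∠0.4° Ω.
Step 4 — Source phasor: V = 75∠0.0° V = 75 V.
Step 5 — Current: I = V / Z = 0.7009 - j0.005436 A = 0.7009∠-0.4° A.
Step 6 — Complex power: S = V·I* = 52.57 + j0.4077 VA.
Step 7 — Real power: P = Re(S) = 52.57 W.
Step 8 — Reactive power: Q = Im(S) = 0.4077 VAR.
Step 9 — Apparent power: |S| = 52.57 VA.
Step 10 — Power factor: PF = P/|S| = 1 (lagging).

(a) P = 52.57 W  (b) Q = 0.4077 VAR  (c) S = 52.57 VA  (d) PF = 1 (lagging)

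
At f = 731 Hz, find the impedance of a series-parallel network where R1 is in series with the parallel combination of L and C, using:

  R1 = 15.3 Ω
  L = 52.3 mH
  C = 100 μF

Step 1 — Angular frequency: ω = 2π·f = 2π·731 = 4593 rad/s.
Step 2 — Component impedances:
  R1: Z = R = 15.3 Ω
  L: Z = jωL = j·4593·0.0523 = 0 + j240.2 Ω
  C: Z = 1/(jωC) = -j/(ω·C) = 0 - j2.177 Ω
Step 3 — Parallel branch: L || C = 1/(1/L + 1/C) = 0 - j2.197 Ω.
Step 4 — Series with R1: Z_total = R1 + (L || C) = 15.3 - j2.197 Ω = 15.46∠-8.2° Ω.

Z = 15.3 - j2.197 Ω = 15.46∠-8.2° Ω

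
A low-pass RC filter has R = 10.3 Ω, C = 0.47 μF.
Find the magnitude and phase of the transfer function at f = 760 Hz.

Step 1 — Angular frequency: ω = 2π·760 = 4775 rad/s.
Step 2 — Transfer function: H(jω) = 1/(1 + jωRC).
Step 3 — Denominator: 1 + jωRC = 1 + j·4775·10.3·4.7e-07 = 1 + j0.02312.
Step 4 — H = 0.9995 - j0.0231.
Step 5 — Magnitude: |H| = 0.9997 (-0.0 dB); phase: φ = -1.3°.

|H| = 0.9997 (-0.0 dB), φ = -1.3°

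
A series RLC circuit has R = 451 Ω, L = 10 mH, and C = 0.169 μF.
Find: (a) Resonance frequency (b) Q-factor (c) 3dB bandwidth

Step 1 — Resonance condition Im(Z)=0 gives ω₀ = 1/√(LC).
Step 2 — ω₀ = 1/√(0.01·1.69e-07) = 2.433e+04 rad/s.
Step 3 — f₀ = ω₀/(2π) = 3871 Hz.
Step 4 — Series Q: Q = ω₀L/R = 2.433e+04·0.01/451 = 0.5394.
Step 5 — 3dB bandwidth: Δω = ω₀/Q = 4.51e+04 rad/s; BW = Δω/(2π) = 7178 Hz.

(a) f₀ = 3871 Hz  (b) Q = 0.5394  (c) BW = 7178 Hz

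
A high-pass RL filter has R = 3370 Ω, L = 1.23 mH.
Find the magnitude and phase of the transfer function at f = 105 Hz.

Step 1 — Angular frequency: ω = 2π·105 = 659.7 rad/s.
Step 2 — Transfer function: H(jω) = jωL/(R + jωL).
Step 3 — Numerator jωL = j·0.8115; denominator R + jωL = 3370 + j0.8115.
Step 4 — H = 5.798e-08 + j0.0002408.
Step 5 — Magnitude: |H| = 0.0002408 (-72.4 dB); phase: φ = 90.0°.

|H| = 0.0002408 (-72.4 dB), φ = 90.0°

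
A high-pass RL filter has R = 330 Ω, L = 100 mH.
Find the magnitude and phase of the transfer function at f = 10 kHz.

Step 1 — Angular frequency: ω = 2π·1e+04 = 6.283e+04 rad/s.
Step 2 — Transfer function: H(jω) = jωL/(R + jωL).
Step 3 — Numerator jωL = j·6283; denominator R + jωL = 330 + j6283.
Step 4 — H = 0.9972 + j0.05238.
Step 5 — Magnitude: |H| = 0.9986 (-0.0 dB); phase: φ = 3.0°.

|H| = 0.9986 (-0.0 dB), φ = 3.0°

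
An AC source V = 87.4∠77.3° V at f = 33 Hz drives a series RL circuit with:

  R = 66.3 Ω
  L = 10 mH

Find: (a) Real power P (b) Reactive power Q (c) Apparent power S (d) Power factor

Step 1 — Angular frequency: ω = 2π·f = 2π·33 = 207.3 rad/s.
Step 2 — Component impedances:
  R: Z = R = 66.3 Ω
  L: Z = jωL = j·207.3·0.01 = 0 + j2.073 Ω
Step 3 — Series combination: Z_total = R + L = 66.3 + j2.073 Ω = 66.33∠1.8° Ω.
Step 4 — Source phasor: V = 87.4∠77.3° V = 19.21 + j85.26 V.
Step 5 — Current: I = V / Z = 0.3297 + j1.276 A = 1.318∠75.5° A.
Step 6 — Complex power: S = V·I* = 115.1 + j3.6 VA.
Step 7 — Real power: P = Re(S) = 115.1 W.
Step 8 — Reactive power: Q = Im(S) = 3.6 VAR.
Step 9 — Apparent power: |S| = 115.2 VA.
Step 10 — Power factor: PF = P/|S| = 0.9995 (lagging).

(a) P = 115.1 W  (b) Q = 3.6 VAR  (c) S = 115.2 VA  (d) PF = 0.9995 (lagging)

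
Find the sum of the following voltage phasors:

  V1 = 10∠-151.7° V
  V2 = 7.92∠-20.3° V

Step 1 — Convert each phasor to rectangular form:
  V1 = 10·(cos(-151.7°) + j·sin(-151.7°)) = -8.805 - j4.741 V
  V2 = 7.92·(cos(-20.3°) + j·sin(-20.3°)) = 7.428 - j2.748 V
Step 2 — Sum components: V_total = -1.377 - j7.489 V.
Step 3 — Convert to polar: |V_total| = 7.614 V, ∠V_total = -100.4°.

V_total = 7.614∠-100.4° V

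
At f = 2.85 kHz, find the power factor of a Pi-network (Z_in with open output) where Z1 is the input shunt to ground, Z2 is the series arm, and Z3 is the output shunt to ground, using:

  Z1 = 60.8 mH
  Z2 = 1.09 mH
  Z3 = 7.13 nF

Step 1 — Angular frequency: ω = 2π·f = 2π·2850 = 1.791e+04 rad/s.
Step 2 — Component impedances:
  Z1: Z = jωL = j·1.791e+04·0.0608 = 0 + j1089 Ω
  Z2: Z = jωL = j·1.791e+04·0.00109 = 0 + j19.52 Ω
  Z3: Z = 1/(jωC) = -j/(ω·C) = 0 - j7832 Ω
Step 3 — With open output, the series arm Z2 and the output shunt Z3 appear in series to ground: Z2 + Z3 = 0 - j7813 Ω.
Step 4 — Parallel with input shunt Z1: Z_in = Z1 || (Z2 + Z3) = 0 + j1265 Ω = 1265∠90.0° Ω.
Step 5 — Power factor: PF = cos(φ) = Re(Z)/|Z| = -0/1265 = -0.
Step 6 — Type: Im(Z) = 1265 ⇒ lagging (phase φ = 90.0°).

PF = -0 (lagging, φ = 90.0°)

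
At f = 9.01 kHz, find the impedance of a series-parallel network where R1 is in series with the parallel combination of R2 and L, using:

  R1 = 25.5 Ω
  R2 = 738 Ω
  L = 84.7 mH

Step 1 — Angular frequency: ω = 2π·f = 2π·9010 = 5.661e+04 rad/s.
Step 2 — Component impedances:
  R1: Z = R = 25.5 Ω
  R2: Z = R = 738 Ω
  L: Z = jωL = j·5.661e+04·0.0847 = 0 + j4795 Ω
Step 3 — Parallel branch: R2 || L = 1/(1/R2 + 1/L) = 720.9 + j111 Ω.
Step 4 — Series with R1: Z_total = R1 + (R2 || L) = 746.4 + j111 Ω = 754.6∠8.5° Ω.

Z = 746.4 + j111 Ω = 754.6∠8.5° Ω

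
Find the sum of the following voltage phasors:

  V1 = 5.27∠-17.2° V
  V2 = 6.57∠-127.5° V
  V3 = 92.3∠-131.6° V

Step 1 — Convert each phasor to rectangular form:
  V1 = 5.27·(cos(-17.2°) + j·sin(-17.2°)) = 5.034 - j1.558 V
  V2 = 6.57·(cos(-127.5°) + j·sin(-127.5°)) = -4 - j5.212 V
  V3 = 92.3·(cos(-131.6°) + j·sin(-131.6°)) = -61.28 - j69.02 V
Step 2 — Sum components: V_total = -60.25 - j75.79 V.
Step 3 — Convert to polar: |V_total| = 96.82 V, ∠V_total = -128.5°.

V_total = 96.82∠-128.5° V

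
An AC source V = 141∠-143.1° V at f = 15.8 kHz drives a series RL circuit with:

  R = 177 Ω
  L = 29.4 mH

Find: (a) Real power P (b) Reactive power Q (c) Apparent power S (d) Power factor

Step 1 — Angular frequency: ω = 2π·f = 2π·1.58e+04 = 9.927e+04 rad/s.
Step 2 — Component impedances:
  R: Z = R = 177 Ω
  L: Z = jωL = j·9.927e+04·0.0294 = 0 + j2919 Ω
Step 3 — Series combination: Z_total = R + L = 177 + j2919 Ω = 2924∠86.5° Ω.
Step 4 — Source phasor: V = 141∠-143.1° V = -112.8 - j84.66 V.
Step 5 — Current: I = V / Z = -0.03123 + j0.03674 A = 0.04822∠130.4° A.
Step 6 — Complex power: S = V·I* = 0.4116 + j6.787 VA.
Step 7 — Real power: P = Re(S) = 0.4116 W.
Step 8 — Reactive power: Q = Im(S) = 6.787 VAR.
Step 9 — Apparent power: |S| = 6.799 VA.
Step 10 — Power factor: PF = P/|S| = 0.06053 (lagging).

(a) P = 0.4116 W  (b) Q = 6.787 VAR  (c) S = 6.799 VA  (d) PF = 0.06053 (lagging)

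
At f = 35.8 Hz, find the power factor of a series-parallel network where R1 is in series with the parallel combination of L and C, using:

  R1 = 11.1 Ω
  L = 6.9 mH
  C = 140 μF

Step 1 — Angular frequency: ω = 2π·f = 2π·35.8 = 224.9 rad/s.
Step 2 — Component impedances:
  R1: Z = R = 11.1 Ω
  L: Z = jωL = j·224.9·0.0069 = 0 + j1.552 Ω
  C: Z = 1/(jωC) = -j/(ω·C) = 0 - j31.75 Ω
Step 3 — Parallel branch: L || C = 1/(1/L + 1/C) = 0 + j1.632 Ω.
Step 4 — Series with R1: Z_total = R1 + (L || C) = 11.1 + j1.632 Ω = 11.22∠8.4° Ω.
Step 5 — Power factor: PF = cos(φ) = Re(Z)/|Z| = 11.1/11.219 = 0.9894.
Step 6 — Type: Im(Z) = 1.632 ⇒ lagging (phase φ = 8.4°).

PF = 0.9894 (lagging, φ = 8.4°)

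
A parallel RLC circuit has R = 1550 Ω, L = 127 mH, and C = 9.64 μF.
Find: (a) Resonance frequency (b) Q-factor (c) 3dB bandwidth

Step 1 — Resonance: ω₀ = 1/√(LC) = 1/√(0.127·9.64e-06) = 903.8 rad/s.
Step 2 — f₀ = ω₀/(2π) = 143.8 Hz.
Step 3 — Parallel Q: Q = R/(ω₀L) = 1550/(903.8·0.127) = 13.5.
Step 4 — Bandwidth: Δω = ω₀/Q = 66.93 rad/s; BW = Δω/(2π) = 10.65 Hz.

(a) f₀ = 143.8 Hz  (b) Q = 13.5  (c) BW = 10.65 Hz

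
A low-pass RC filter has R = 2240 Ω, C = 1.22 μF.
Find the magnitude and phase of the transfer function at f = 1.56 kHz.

Step 1 — Angular frequency: ω = 2π·1560 = 9802 rad/s.
Step 2 — Transfer function: H(jω) = 1/(1 + jωRC).
Step 3 — Denominator: 1 + jωRC = 1 + j·9802·2240·1.22e-06 = 1 + j26.79.
Step 4 — H = 0.001392 - j0.03728.
Step 5 — Magnitude: |H| = 0.03731 (-28.6 dB); phase: φ = -87.9°.

|H| = 0.03731 (-28.6 dB), φ = -87.9°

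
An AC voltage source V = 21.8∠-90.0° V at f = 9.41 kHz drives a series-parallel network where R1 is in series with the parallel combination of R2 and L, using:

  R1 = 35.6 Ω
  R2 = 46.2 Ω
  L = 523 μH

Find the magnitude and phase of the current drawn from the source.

Step 1 — Angular frequency: ω = 2π·f = 2π·9410 = 5.912e+04 rad/s.
Step 2 — Component impedances:
  R1: Z = R = 35.6 Ω
  R2: Z = R = 46.2 Ω
  L: Z = jωL = j·5.912e+04·0.000523 = 0 + j30.92 Ω
Step 3 — Parallel branch: R2 || L = 1/(1/R2 + 1/L) = 14.29 + j21.36 Ω.
Step 4 — Series with R1: Z_total = R1 + (R2 || L) = 49.89 + j21.36 Ω = 54.27∠23.2° Ω.
Step 5 — Source phasor: V = 21.8∠-90.0° V = 0 - j21.8 V.
Step 6 — Ohm's law: I = V / Z_total = (0 - j21.8) / (49.89 + j21.36) = -0.1581 - j0.3693 A.
Step 7 — Convert to polar: |I| = 0.4017 A, ∠I = -113.2°.

I = 0.4017∠-113.2° A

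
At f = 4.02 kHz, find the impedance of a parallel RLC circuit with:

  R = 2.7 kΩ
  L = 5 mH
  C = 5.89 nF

Step 1 — Angular frequency: ω = 2π·f = 2π·4020 = 2.526e+04 rad/s.
Step 2 — Component impedances:
  R: Z = R = 2700 Ω
  L: Z = jωL = j·2.526e+04·0.005 = 0 + j126.3 Ω
  C: Z = 1/(jωC) = -j/(ω·C) = 0 - j6722 Ω
Step 3 — Parallel combination: 1/Z_total = 1/R + 1/L + 1/C; Z_total = 6.122 + j128.4 Ω = 128.6∠87.3° Ω.

Z = 6.122 + j128.4 Ω = 128.6∠87.3° Ω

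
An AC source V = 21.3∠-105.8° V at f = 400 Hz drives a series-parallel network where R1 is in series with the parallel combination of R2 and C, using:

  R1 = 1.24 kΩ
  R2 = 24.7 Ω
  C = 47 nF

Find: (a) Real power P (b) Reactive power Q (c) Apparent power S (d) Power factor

Step 1 — Angular frequency: ω = 2π·f = 2π·400 = 2513 rad/s.
Step 2 — Component impedances:
  R1: Z = R = 1240 Ω
  R2: Z = R = 24.7 Ω
  C: Z = 1/(jωC) = -j/(ω·C) = 0 - j8466 Ω
Step 3 — Parallel branch: R2 || C = 1/(1/R2 + 1/C) = 24.7 - j0.07207 Ω.
Step 4 — Series with R1: Z_total = R1 + (R2 || C) = 1265 - j0.07207 Ω = 1265∠-0.0° Ω.
Step 5 — Source phasor: V = 21.3∠-105.8° V = -5.8 - j20.5 V.
Step 6 — Current: I = V / Z = -0.004585 - j0.01621 A = 0.01684∠-105.8° A.
Step 7 — Complex power: S = V·I* = 0.3587 - j2.044e-05 VA.
Step 8 — Real power: P = Re(S) = 0.3587 W.
Step 9 — Reactive power: Q = Im(S) = -2.044e-05 VAR.
Step 10 — Apparent power: |S| = 0.3587 VA.
Step 11 — Power factor: PF = P/|S| = 1 (leading).

(a) P = 0.3587 W  (b) Q = -2.044e-05 VAR  (c) S = 0.3587 VA  (d) PF = 1 (leading)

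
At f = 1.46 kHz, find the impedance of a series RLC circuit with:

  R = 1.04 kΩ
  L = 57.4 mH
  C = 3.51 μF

Step 1 — Angular frequency: ω = 2π·f = 2π·1460 = 9173 rad/s.
Step 2 — Component impedances:
  R: Z = R = 1040 Ω
  L: Z = jωL = j·9173·0.0574 = 0 + j526.6 Ω
  C: Z = 1/(jωC) = -j/(ω·C) = 0 - j31.06 Ω
Step 3 — Series combination: Z_total = R + L + C = 1040 + j495.5 Ω = 1152∠25.5° Ω.

Z = 1040 + j495.5 Ω = 1152∠25.5° Ω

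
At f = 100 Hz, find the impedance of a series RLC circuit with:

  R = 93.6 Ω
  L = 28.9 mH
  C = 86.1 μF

Step 1 — Angular frequency: ω = 2π·f = 2π·100 = 628.3 rad/s.
Step 2 — Component impedances:
  R: Z = R = 93.6 Ω
  L: Z = jωL = j·628.3·0.0289 = 0 + j18.16 Ω
  C: Z = 1/(jωC) = -j/(ω·C) = 0 - j18.48 Ω
Step 3 — Series combination: Z_total = R + L + C = 93.6 - j0.3265 Ω = 93.6∠-0.2° Ω.

Z = 93.6 - j0.3265 Ω = 93.6∠-0.2° Ω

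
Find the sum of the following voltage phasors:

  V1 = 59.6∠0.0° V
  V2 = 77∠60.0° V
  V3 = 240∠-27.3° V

Step 1 — Convert each phasor to rectangular form:
  V1 = 59.6·(cos(0.0°) + j·sin(0.0°)) = 59.6 V
  V2 = 77·(cos(60.0°) + j·sin(60.0°)) = 38.5 + j66.68 V
  V3 = 240·(cos(-27.3°) + j·sin(-27.3°)) = 213.3 - j110.1 V
Step 2 — Sum components: V_total = 311.4 - j43.39 V.
Step 3 — Convert to polar: |V_total| = 314.4 V, ∠V_total = -7.9°.

V_total = 314.4∠-7.9° V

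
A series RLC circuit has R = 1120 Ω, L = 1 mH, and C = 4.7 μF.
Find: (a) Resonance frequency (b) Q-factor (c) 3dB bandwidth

Step 1 — Resonance: ω₀ = 1/√(LC) = 1/√(0.001·4.7e-06) = 1.459e+04 rad/s.
Step 2 — f₀ = ω₀/(2π) = 2322 Hz.
Step 3 — Series Q: Q = ω₀L/R = 1.459e+04·0.001/1120 = 0.01302.
Step 4 — Bandwidth: Δω = ω₀/Q = 1.12e+06 rad/s; BW = Δω/(2π) = 1.783e+05 Hz.

(a) f₀ = 2322 Hz  (b) Q = 0.01302  (c) BW = 1.783e+05 Hz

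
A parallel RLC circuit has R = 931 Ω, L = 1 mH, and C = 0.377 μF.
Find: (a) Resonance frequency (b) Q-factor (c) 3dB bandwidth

Step 1 — Resonance: ω₀ = 1/√(LC) = 1/√(0.001·3.77e-07) = 5.15e+04 rad/s.
Step 2 — f₀ = ω₀/(2π) = 8197 Hz.
Step 3 — Parallel Q: Q = R/(ω₀L) = 931/(5.15e+04·0.001) = 18.08.
Step 4 — Bandwidth: Δω = ω₀/Q = 2849 rad/s; BW = Δω/(2π) = 453.4 Hz.

(a) f₀ = 8197 Hz  (b) Q = 18.08  (c) BW = 453.4 Hz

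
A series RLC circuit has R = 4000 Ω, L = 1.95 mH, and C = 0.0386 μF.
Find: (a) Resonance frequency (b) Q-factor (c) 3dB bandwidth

Step 1 — Resonance condition Im(Z)=0 gives ω₀ = 1/√(LC).
Step 2 — ω₀ = 1/√(0.00195·3.86e-08) = 1.153e+05 rad/s.
Step 3 — f₀ = ω₀/(2π) = 1.834e+04 Hz.
Step 4 — Series Q: Q = ω₀L/R = 1.153e+05·0.00195/4000 = 0.05619.
Step 5 — 3dB bandwidth: Δω = ω₀/Q = 2.051e+06 rad/s; BW = Δω/(2π) = 3.265e+05 Hz.

(a) f₀ = 1.834e+04 Hz  (b) Q = 0.05619  (c) BW = 3.265e+05 Hz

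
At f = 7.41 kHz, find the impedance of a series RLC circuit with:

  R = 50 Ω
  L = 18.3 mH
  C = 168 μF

Step 1 — Angular frequency: ω = 2π·f = 2π·7410 = 4.656e+04 rad/s.
Step 2 — Component impedances:
  R: Z = R = 50 Ω
  L: Z = jωL = j·4.656e+04·0.0183 = 0 + j852 Ω
  C: Z = 1/(jωC) = -j/(ω·C) = 0 - j0.1278 Ω
Step 3 — Series combination: Z_total = R + L + C = 50 + j851.9 Ω = 853.4∠86.6° Ω.

Z = 50 + j851.9 Ω = 853.4∠86.6° Ω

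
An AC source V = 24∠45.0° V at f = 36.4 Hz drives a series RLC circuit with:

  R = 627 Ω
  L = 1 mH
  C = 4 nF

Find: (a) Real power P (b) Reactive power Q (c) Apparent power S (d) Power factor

Step 1 — Angular frequency: ω = 2π·f = 2π·36.4 = 228.7 rad/s.
Step 2 — Component impedances:
  R: Z = R = 627 Ω
  L: Z = jωL = j·228.7·0.001 = 0 + j0.2287 Ω
  C: Z = 1/(jωC) = -j/(ω·C) = 0 - j1.093e+06 Ω
Step 3 — Series combination: Z_total = R + L + C = 627 - j1.093e+06 Ω = 1.093e+06∠-90.0° Ω.
Step 4 — Source phasor: V = 24∠45.0° V = 16.97 + j16.97 V.
Step 5 — Current: I = V / Z = -1.552e-05 + j1.553e-05 A = 2.196e-05∠135.0° A.
Step 6 — Complex power: S = V·I* = 3.023e-07 - j0.0005269 VA.
Step 7 — Real power: P = Re(S) = 3.023e-07 W.
Step 8 — Reactive power: Q = Im(S) = -0.0005269 VAR.
Step 9 — Apparent power: |S| = 0.0005269 VA.
Step 10 — Power factor: PF = P/|S| = 0.0005736 (leading).

(a) P = 3.023e-07 W  (b) Q = -0.0005269 VAR  (c) S = 0.0005269 VA  (d) PF = 0.0005736 (leading)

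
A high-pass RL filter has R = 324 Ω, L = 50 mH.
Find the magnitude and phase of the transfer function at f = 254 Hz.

Step 1 — Angular frequency: ω = 2π·254 = 1596 rad/s.
Step 2 — Transfer function: H(jω) = jωL/(R + jωL).
Step 3 — Numerator jωL = j·79.8; denominator R + jωL = 324 + j79.8.
Step 4 — H = 0.05719 + j0.2322.
Step 5 — Magnitude: |H| = 0.2391 (-12.4 dB); phase: φ = 76.2°.

|H| = 0.2391 (-12.4 dB), φ = 76.2°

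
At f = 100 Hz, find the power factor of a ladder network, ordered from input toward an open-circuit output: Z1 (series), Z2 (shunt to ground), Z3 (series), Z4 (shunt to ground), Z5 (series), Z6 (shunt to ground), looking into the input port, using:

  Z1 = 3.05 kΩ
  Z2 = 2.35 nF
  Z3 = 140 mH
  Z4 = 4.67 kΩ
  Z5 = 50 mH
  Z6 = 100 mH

Step 1 — Angular frequency: ω = 2π·f = 2π·100 = 628.3 rad/s.
Step 2 — Component impedances:
  Z1: Z = R = 3050 Ω
  Z2: Z = 1/(jωC) = -j/(ω·C) = 0 - j6.773e+05 Ω
  Z3: Z = jωL = j·628.3·0.14 = 0 + j87.96 Ω
  Z4: Z = R = 4670 Ω
  Z5: Z = jωL = j·628.3·0.05 = 0 + j31.42 Ω
  Z6: Z = jωL = j·628.3·0.1 = 0 + j62.83 Ω
Step 3 — Ladder network (open output): work backward from the far end, alternating series and parallel combinations. Z_in = 3052 + j182.2 Ω = 3057∠3.4° Ω.
Step 4 — Power factor: PF = cos(φ) = Re(Z)/|Z| = 3051.9/3057.3 = 0.9982.
Step 5 — Type: Im(Z) = 182.2 ⇒ lagging (phase φ = 3.4°).

PF = 0.9982 (lagging, φ = 3.4°)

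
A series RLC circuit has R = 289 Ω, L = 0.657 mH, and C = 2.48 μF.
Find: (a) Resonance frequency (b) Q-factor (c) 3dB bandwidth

Step 1 — Resonance: ω₀ = 1/√(LC) = 1/√(0.000657·2.48e-06) = 2.477e+04 rad/s.
Step 2 — f₀ = ω₀/(2π) = 3943 Hz.
Step 3 — Series Q: Q = ω₀L/R = 2.477e+04·0.000657/289 = 0.05632.
Step 4 — Bandwidth: Δω = ω₀/Q = 4.399e+05 rad/s; BW = Δω/(2π) = 7.001e+04 Hz.

(a) f₀ = 3943 Hz  (b) Q = 0.05632  (c) BW = 7.001e+04 Hz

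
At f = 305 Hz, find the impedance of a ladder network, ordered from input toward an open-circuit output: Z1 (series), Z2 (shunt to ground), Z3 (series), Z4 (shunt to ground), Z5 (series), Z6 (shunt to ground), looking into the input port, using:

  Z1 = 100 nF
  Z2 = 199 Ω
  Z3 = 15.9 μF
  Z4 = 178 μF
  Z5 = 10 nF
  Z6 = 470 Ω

Step 1 — Angular frequency: ω = 2π·f = 2π·305 = 1916 rad/s.
Step 2 — Component impedances:
  Z1: Z = 1/(jωC) = -j/(ω·C) = 0 - j5218 Ω
  Z2: Z = R = 199 Ω
  Z3: Z = 1/(jωC) = -j/(ω·C) = 0 - j32.82 Ω
  Z4: Z = 1/(jωC) = -j/(ω·C) = 0 - j2.932 Ω
  Z5: Z = 1/(jωC) = -j/(ω·C) = 0 - j5.218e+04 Ω
  Z6: Z = R = 470 Ω
Step 3 — Ladder network (open output): work backward from the far end, alternating series and parallel combinations. Z_in = 6.222 - j5253 Ω = 5253∠-89.9° Ω.

Z = 6.222 - j5253 Ω = 5253∠-89.9° Ω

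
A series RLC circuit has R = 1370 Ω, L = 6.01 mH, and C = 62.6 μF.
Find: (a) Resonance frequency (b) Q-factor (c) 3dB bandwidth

Step 1 — Resonance condition Im(Z)=0 gives ω₀ = 1/√(LC).
Step 2 — ω₀ = 1/√(0.00601·6.26e-05) = 1630 rad/s.
Step 3 — f₀ = ω₀/(2π) = 259.5 Hz.
Step 4 — Series Q: Q = ω₀L/R = 1630·0.00601/1370 = 0.007152.
Step 5 — 3dB bandwidth: Δω = ω₀/Q = 2.28e+05 rad/s; BW = Δω/(2π) = 3.628e+04 Hz.

(a) f₀ = 259.5 Hz  (b) Q = 0.007152  (c) BW = 3.628e+04 Hz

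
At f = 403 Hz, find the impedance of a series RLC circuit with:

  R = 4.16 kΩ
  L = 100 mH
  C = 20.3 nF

Step 1 — Angular frequency: ω = 2π·f = 2π·403 = 2532 rad/s.
Step 2 — Component impedances:
  R: Z = R = 4160 Ω
  L: Z = jωL = j·2532·0.1 = 0 + j253.2 Ω
  C: Z = 1/(jωC) = -j/(ω·C) = 0 - j1.945e+04 Ω
Step 3 — Series combination: Z_total = R + L + C = 4160 - j1.92e+04 Ω = 1.965e+04∠-77.8° Ω.

Z = 4160 - j1.92e+04 Ω = 1.965e+04∠-77.8° Ω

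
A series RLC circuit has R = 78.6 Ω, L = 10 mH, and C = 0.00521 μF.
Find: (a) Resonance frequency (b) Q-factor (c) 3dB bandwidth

Step 1 — Resonance: ω₀ = 1/√(LC) = 1/√(0.01·5.21e-09) = 1.385e+05 rad/s.
Step 2 — f₀ = ω₀/(2π) = 2.205e+04 Hz.
Step 3 — Series Q: Q = ω₀L/R = 1.385e+05·0.01/78.6 = 17.63.
Step 4 — Bandwidth: Δω = ω₀/Q = 7860 rad/s; BW = Δω/(2π) = 1251 Hz.

(a) f₀ = 2.205e+04 Hz  (b) Q = 17.63  (c) BW = 1251 Hz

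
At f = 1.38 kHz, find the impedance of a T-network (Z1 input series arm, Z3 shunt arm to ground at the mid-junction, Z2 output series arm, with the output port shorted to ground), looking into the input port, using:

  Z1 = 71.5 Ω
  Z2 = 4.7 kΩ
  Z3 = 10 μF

Step 1 — Angular frequency: ω = 2π·f = 2π·1380 = 8671 rad/s.
Step 2 — Component impedances:
  Z1: Z = R = 71.5 Ω
  Z2: Z = R = 4700 Ω
  Z3: Z = 1/(jωC) = -j/(ω·C) = 0 - j11.53 Ω
Step 3 — With the output port shorted to ground, the output series arm Z2 runs from the junction to ground; the shunt arm Z3 also runs from the junction to ground. They appear in parallel: Z3 || Z2 = 0.0283 - j11.53 Ω.
Step 4 — Series with input arm Z1: Z_in = Z1 + (Z3 || Z2) = 71.53 - j11.53 Ω = 72.45∠-9.2° Ω.

Z = 71.53 - j11.53 Ω = 72.45∠-9.2° Ω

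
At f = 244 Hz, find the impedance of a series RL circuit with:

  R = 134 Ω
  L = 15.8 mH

Step 1 — Angular frequency: ω = 2π·f = 2π·244 = 1533 rad/s.
Step 2 — Component impedances:
  R: Z = R = 134 Ω
  L: Z = jωL = j·1533·0.0158 = 0 + j24.22 Ω
Step 3 — Series combination: Z_total = R + L = 134 + j24.22 Ω = 136.2∠10.2° Ω.

Z = 134 + j24.22 Ω = 136.2∠10.2° Ω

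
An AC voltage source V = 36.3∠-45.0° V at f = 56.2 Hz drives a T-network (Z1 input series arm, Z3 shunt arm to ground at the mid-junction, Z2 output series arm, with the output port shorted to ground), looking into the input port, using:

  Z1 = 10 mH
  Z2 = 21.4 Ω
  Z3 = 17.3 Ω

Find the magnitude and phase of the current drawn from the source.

Step 1 — Angular frequency: ω = 2π·f = 2π·56.2 = 353.1 rad/s.
Step 2 — Component impedances:
  Z1: Z = jωL = j·353.1·0.01 = 0 + j3.531 Ω
  Z2: Z = R = 21.4 Ω
  Z3: Z = R = 17.3 Ω
Step 3 — With the output port shorted to ground, the output series arm Z2 runs from the junction to ground; the shunt arm Z3 also runs from the junction to ground. They appear in parallel: Z3 || Z2 = 9.566 Ω.
Step 4 — Series with input arm Z1: Z_in = Z1 + (Z3 || Z2) = 9.566 + j3.531 Ω = 10.2∠20.3° Ω.
Step 5 — Source phasor: V = 36.3∠-45.0° V = 25.67 - j25.67 V.
Step 6 — Ohm's law: I = V / Z_total = (25.67 - j25.67) / (9.566 + j3.531) = 1.49 - j3.233 A.
Step 7 — Convert to polar: |I| = 3.56 A, ∠I = -65.3°.

I = 3.56∠-65.3° A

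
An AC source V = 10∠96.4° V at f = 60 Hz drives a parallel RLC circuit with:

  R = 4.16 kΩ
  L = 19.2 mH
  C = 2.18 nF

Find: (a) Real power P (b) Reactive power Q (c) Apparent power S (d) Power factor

Step 1 — Angular frequency: ω = 2π·f = 2π·60 = 377 rad/s.
Step 2 — Component impedances:
  R: Z = R = 4160 Ω
  L: Z = jωL = j·377·0.0192 = 0 + j7.238 Ω
  C: Z = 1/(jωC) = -j/(ω·C) = 0 - j1.217e+06 Ω
Step 3 — Parallel combination: 1/Z_total = 1/R + 1/L + 1/C; Z_total = 0.01259 + j7.238 Ω = 7.238∠89.9° Ω.
Step 4 — Source phasor: V = 10∠96.4° V = -1.115 + j9.938 V.
Step 5 — Current: I = V / Z = 1.373 + j0.1564 A = 1.382∠6.5° A.
Step 6 — Complex power: S = V·I* = 0.02404 + j13.82 VA.
Step 7 — Real power: P = Re(S) = 0.02404 W.
Step 8 — Reactive power: Q = Im(S) = 13.82 VAR.
Step 9 — Apparent power: |S| = 13.82 VA.
Step 10 — Power factor: PF = P/|S| = 0.00174 (lagging).

(a) P = 0.02404 W  (b) Q = 13.82 VAR  (c) S = 13.82 VA  (d) PF = 0.00174 (lagging)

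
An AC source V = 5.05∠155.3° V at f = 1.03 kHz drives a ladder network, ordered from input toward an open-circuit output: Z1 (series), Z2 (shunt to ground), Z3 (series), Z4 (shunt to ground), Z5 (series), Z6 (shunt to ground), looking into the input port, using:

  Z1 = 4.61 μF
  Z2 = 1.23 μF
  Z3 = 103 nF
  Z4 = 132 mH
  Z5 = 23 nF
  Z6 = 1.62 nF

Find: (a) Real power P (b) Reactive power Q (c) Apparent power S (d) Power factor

Step 1 — Angular frequency: ω = 2π·f = 2π·1030 = 6472 rad/s.
Step 2 — Component impedances:
  Z1: Z = 1/(jωC) = -j/(ω·C) = 0 - j33.52 Ω
  Z2: Z = 1/(jωC) = -j/(ω·C) = 0 - j125.6 Ω
  Z3: Z = 1/(jωC) = -j/(ω·C) = 0 - j1500 Ω
  Z4: Z = jωL = j·6472·0.132 = 0 + j854.3 Ω
  Z5: Z = 1/(jωC) = -j/(ω·C) = 0 - j6718 Ω
  Z6: Z = 1/(jωC) = -j/(ω·C) = 0 - j9.538e+04 Ω
Step 3 — Ladder network (open output): work backward from the far end, alternating series and parallel combinations. Z_in = 0 - j138.5 Ω = 138.5∠-90.0° Ω.
Step 4 — Source phasor: V = 5.05∠155.3° V = -4.588 + j2.11 V.
Step 5 — Current: I = V / Z = -0.01524 - j0.03313 A = 0.03646∠-114.7° A.
Step 6 — Complex power: S = V·I* = 0 - j0.1841 VA.
Step 7 — Real power: P = Re(S) = 0 W.
Step 8 — Reactive power: Q = Im(S) = -0.1841 VAR.
Step 9 — Apparent power: |S| = 0.1841 VA.
Step 10 — Power factor: PF = P/|S| = 0 (leading).

(a) P = 0 W  (b) Q = -0.1841 VAR  (c) S = 0.1841 VA  (d) PF = 0 (leading)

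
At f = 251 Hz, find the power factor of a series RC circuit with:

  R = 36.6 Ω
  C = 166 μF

Step 1 — Angular frequency: ω = 2π·f = 2π·251 = 1577 rad/s.
Step 2 — Component impedances:
  R: Z = R = 36.6 Ω
  C: Z = 1/(jωC) = -j/(ω·C) = 0 - j3.82 Ω
Step 3 — Series combination: Z_total = R + C = 36.6 - j3.82 Ω = 36.8∠-6.0° Ω.
Step 4 — Power factor: PF = cos(φ) = Re(Z)/|Z| = 36.6/36.8 = 0.9946.
Step 5 — Type: Im(Z) = -3.82 ⇒ leading (phase φ = -6.0°).

PF = 0.9946 (leading, φ = -6.0°)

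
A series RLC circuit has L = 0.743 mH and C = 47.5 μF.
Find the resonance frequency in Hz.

Step 1 — Resonance condition Im(Z)=0 gives ω₀ = 1/√(LC).
Step 2 — ω₀ = 1/√(0.000743·4.75e-05) = 5323 rad/s.
Step 3 — f₀ = ω₀/(2π) = 847.2 Hz.

f₀ = 847.2 Hz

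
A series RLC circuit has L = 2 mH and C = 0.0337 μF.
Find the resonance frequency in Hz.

Step 1 — Resonance condition Im(Z)=0 gives ω₀ = 1/√(LC).
Step 2 — ω₀ = 1/√(0.002·3.37e-08) = 1.218e+05 rad/s.
Step 3 — f₀ = ω₀/(2π) = 1.939e+04 Hz.

f₀ = 1.939e+04 Hz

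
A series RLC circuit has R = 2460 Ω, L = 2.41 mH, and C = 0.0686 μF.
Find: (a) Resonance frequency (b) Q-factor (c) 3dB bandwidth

Step 1 — Resonance: ω₀ = 1/√(LC) = 1/√(0.00241·6.86e-08) = 7.777e+04 rad/s.
Step 2 — f₀ = ω₀/(2π) = 1.238e+04 Hz.
Step 3 — Series Q: Q = ω₀L/R = 7.777e+04·0.00241/2460 = 0.07619.
Step 4 — Bandwidth: Δω = ω₀/Q = 1.021e+06 rad/s; BW = Δω/(2π) = 1.625e+05 Hz.

(a) f₀ = 1.238e+04 Hz  (b) Q = 0.07619  (c) BW = 1.625e+05 Hz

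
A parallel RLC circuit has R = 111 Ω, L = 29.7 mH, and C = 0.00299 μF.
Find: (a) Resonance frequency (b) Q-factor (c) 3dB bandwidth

Step 1 — Resonance: ω₀ = 1/√(LC) = 1/√(0.0297·2.99e-09) = 1.061e+05 rad/s.
Step 2 — f₀ = ω₀/(2π) = 1.689e+04 Hz.
Step 3 — Parallel Q: Q = R/(ω₀L) = 111/(1.061e+05·0.0297) = 0.03522.
Step 4 — Bandwidth: Δω = ω₀/Q = 3.013e+06 rad/s; BW = Δω/(2π) = 4.795e+05 Hz.

(a) f₀ = 1.689e+04 Hz  (b) Q = 0.03522  (c) BW = 4.795e+05 Hz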